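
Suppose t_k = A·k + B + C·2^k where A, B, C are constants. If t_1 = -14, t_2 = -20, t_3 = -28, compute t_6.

-96

Write the equations: A + B + 2C = -14; 2A + B + 4C = -20; 3A + B + 8C = -28.
Subtracting the first from the second: A + 2C = -6.
Subtracting the second from the third: A + 4C = -8.
Solving: C = -1, A = -4, then B = -8.
Therefore t_6 = -24 + (-8) + (-1)·64 = -96.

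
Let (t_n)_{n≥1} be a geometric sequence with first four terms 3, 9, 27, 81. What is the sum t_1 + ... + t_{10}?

88572

Common ratio r = 3.
t_n = 3·3^(n-1).
S = 3·(3^10 - 1)/(3 - 1) = 3·(59049 - 1)/(2) = 88572.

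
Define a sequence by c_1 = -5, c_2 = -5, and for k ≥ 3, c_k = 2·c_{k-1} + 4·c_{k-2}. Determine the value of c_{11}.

Iterate the recurrence:
c_3 = -30; c_4 = -80; c_5 = -280; c_6 = -880; c_7 = -2880; c_8 = -9280; c_9 = -30080; c_{10} = -97280; c_{11} = -314880.

-314880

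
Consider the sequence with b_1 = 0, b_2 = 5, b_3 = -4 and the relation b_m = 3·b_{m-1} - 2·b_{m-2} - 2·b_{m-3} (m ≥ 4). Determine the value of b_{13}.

16844

Iterate the recurrence:
b_4 = -22  b_5 = -68  b_6 = -152  b_7 = -276  b_8 = -388  b_9 = -308  b_{10} = 404  b_{11} = 2604  b_{12} = 7620  b_{13} = 16844.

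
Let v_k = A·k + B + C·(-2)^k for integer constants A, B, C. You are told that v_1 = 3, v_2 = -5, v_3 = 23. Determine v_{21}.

At k = 1, 2, 3: A + B - 2C = 3; 2A + B + 4C = -5; 3A + B - 8C = 23.
Subtracting the first from the second: A + 6C = -8.
Subtracting the second from the third: A - 12C = 28.
Solving: C = -2, A = 4, then B = -5.
So v_k = 4·k + (-5) + (-2)·(-2)^k; at k=21 this is 4194383.

4194383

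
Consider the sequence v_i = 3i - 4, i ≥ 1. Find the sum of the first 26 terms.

Over i = 1..26: Σi = 351.
Total = (3)·351 + (-4)·26 = 949.

949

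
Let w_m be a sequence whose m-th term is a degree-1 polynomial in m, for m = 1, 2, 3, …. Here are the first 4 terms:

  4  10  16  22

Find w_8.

1st diffs: 6, 6, 6 (constant).
So w_m = 6m - 2.
Evaluating at m = 8 gives w_8 = 46.

46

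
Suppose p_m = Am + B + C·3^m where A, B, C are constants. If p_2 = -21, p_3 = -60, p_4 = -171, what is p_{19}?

-2324522988

The three given values yield: 2A + B + 9C = -21; 3A + B + 27C = -60; 4A + B + 81C = -171.
Subtracting the first from the second: A + 18C = -39.
Subtracting the second from the third: A + 54C = -111.
Solving: C = -2, A = -3, then B = 3.
Therefore p_{19} = -57 + 3 + (-2)·1162261467 = -2324522988.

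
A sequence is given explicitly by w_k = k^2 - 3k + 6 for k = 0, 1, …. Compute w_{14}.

160

w_{14} = 1·14^2 - 3·14 + 6 = 160.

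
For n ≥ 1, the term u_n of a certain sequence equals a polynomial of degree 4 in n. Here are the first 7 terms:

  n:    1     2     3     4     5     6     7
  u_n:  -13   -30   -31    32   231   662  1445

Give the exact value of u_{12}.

1st diffs: -17, -1, 63, 199, 431, 783.
2nd diffs: 16, 64, 136, 232, 352.
3rd diffs: 48, 72, 96, 120.
4th diffs: 24, 24, 24 (constant).
Newton forward-difference form: u_n = -13 + (-17)·C(n-1,1) + 16·C(n-1,2) + 48·C(n-1,3) + 24·C(n-1,4).
At n = 12: n-1 = 11, so u_{12} = -13 - 187 + 880 + 7920 + 7920 = 16520.

16520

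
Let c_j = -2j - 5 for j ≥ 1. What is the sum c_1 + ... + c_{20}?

Over j = 1..20: Σj = 210.
Total = (-2)·210 + (-5)·20 = -520.

-520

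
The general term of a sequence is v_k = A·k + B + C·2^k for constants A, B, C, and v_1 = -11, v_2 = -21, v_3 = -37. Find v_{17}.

The three given values yield: A + B + 2C = -11; 2A + B + 4C = -21; 3A + B + 8C = -37.
Subtracting the first from the second: A + 2C = -10.
Subtracting the second from the third: A + 4C = -16.
Solving: C = -3, A = -4, then B = -1.
Therefore v_{17} = -68 + (-1) + (-3)·131072 = -393285.

-393285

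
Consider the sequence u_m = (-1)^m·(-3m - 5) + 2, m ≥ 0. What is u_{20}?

(-1)^20 = 1; -3m - 5 at m=20 is -65; so u_{20} = -63.

-63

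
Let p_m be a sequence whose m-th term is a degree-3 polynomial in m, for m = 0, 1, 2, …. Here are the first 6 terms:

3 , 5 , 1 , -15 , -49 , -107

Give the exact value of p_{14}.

-2699

1st diffs: 2, -4, -16, -34, -58.
2nd diffs: -6, -12, -18, -24.
3rd diffs: -6, -6, -6 (constant).
Newton forward-difference form: p_m = 3 + 2·C(m,1) + (-6)·C(m,2) + (-6)·C(m,3).
At m = 14: m = 14, so p_{14} = 3 + 28 - 546 - 2184 = -2699.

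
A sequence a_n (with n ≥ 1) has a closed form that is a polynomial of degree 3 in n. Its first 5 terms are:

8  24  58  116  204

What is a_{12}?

1st diffs: 16, 34, 58, 88.
2nd diffs: 18, 24, 30.
3rd diffs: 6, 6 (constant).
Newton forward-difference form: a_n = 8 + 16·C(n-1,1) + 18·C(n-1,2) + 6·C(n-1,3).
At n = 12: n-1 = 11, so a_{12} = 8 + 176 + 990 + 990 = 2164.

2164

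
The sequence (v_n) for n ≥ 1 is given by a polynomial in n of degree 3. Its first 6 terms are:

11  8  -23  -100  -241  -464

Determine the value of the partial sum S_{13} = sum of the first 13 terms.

1st diffs: -3, -31, -77, -141, -223.
2nd diffs: -28, -46, -64, -82.
3rd diffs: -18, -18, -18 (constant).
Newton forward-difference form: v_n = 11 + (-3)·C(n-1,1) + (-28)·C(n-1,2) + (-18)·C(n-1,3).
Continuing: …, -787, -1228, -1805, -2536, …, v_{13} = -5833.
Summing n = 1..13 (13 terms) gives -20969.

-20969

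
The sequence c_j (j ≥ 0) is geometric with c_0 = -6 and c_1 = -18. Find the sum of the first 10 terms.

Common ratio r = 3.
c_j = (-6)·3^(j-0).
S = (-6)·(3^10 - 1)/(3 - 1) = (-6)·(59049 - 1)/(2) = -177144.

-177144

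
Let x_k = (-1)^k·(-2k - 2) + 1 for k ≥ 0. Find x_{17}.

(-1)^17 = -1; -2k - 2 at k=17 is -36; so x_{17} = 37.

37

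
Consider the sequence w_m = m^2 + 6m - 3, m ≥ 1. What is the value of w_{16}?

w_{16} = 1·16^2 + 6·16 - 3 = 349.

349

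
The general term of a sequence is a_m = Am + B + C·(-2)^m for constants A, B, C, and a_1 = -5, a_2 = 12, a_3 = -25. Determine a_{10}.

3064

At m = 1, 2, 3: A + B - 2C = -5; 2A + B + 4C = 12; 3A + B - 8C = -25.
Subtracting the first from the second: A + 6C = 17.
Subtracting the second from the third: A - 12C = -37.
Solving: C = 3, A = -1, then B = 2.
Hence a_{10} = -1·10 + 2 + 3·1024 = 3064.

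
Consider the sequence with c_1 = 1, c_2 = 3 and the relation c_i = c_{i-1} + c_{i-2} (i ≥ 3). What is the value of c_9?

Step forward from the initial values:
c_3 = 4  c_4 = 7  c_5 = 11  c_6 = 18  c_7 = 29  c_8 = 47  c_9 = 76.

76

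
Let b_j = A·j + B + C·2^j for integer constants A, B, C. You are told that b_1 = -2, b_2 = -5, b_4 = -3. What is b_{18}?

At j = 1, 2, 4: A + B + 2C = -2; 2A + B + 4C = -5; 4A + B + 16C = -3.
Subtracting the first from the second: A + 2C = -3.
Subtracting the second from the third: 2A + 12C = 2.
Solving: C = 1, A = -5, then B = 1.
So b_j = -5·j + 1 + 1·2^j; at j=18 this is 262055.

262055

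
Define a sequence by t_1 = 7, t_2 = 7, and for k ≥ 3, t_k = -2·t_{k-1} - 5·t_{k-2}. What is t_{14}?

Compute successive terms:
t_3 = -49; t_4 = 63; t_5 = 119; …; t_{11} = 23471; t_{12} = -63777; t_{13} = 10199; t_{14} = 298487.

298487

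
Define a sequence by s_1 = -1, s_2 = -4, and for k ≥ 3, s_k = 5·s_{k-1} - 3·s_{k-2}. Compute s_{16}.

-2938582657

s_3 = -17; s_4 = -73; s_5 = -314; …; s_{13} = -36888569; s_{14} = -158723236; s_{15} = -682950473; s_{16} = -2938582657.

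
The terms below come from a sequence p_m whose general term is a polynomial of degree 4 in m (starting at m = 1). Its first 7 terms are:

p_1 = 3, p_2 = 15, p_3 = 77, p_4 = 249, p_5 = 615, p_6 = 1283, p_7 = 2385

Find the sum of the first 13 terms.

89063

1st diffs: 12, 62, 172, 366, 668, 1102.
2nd diffs: 50, 110, 194, 302, 434.
3rd diffs: 60, 84, 108, 132.
4th diffs: 24, 24, 24 (constant).
Newton forward-difference form: p_m = 3 + 12·C(m-1,1) + 50·C(m-1,2) + 60·C(m-1,3) + 24·C(m-1,4).
Continuing: …, 4077, 6539, 9975, 14613, …, p_{13} = 28527.
Summing m = 1..13 (13 terms) gives 89063.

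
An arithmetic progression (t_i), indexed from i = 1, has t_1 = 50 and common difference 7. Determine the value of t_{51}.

400

t_i = 50 + (i - 1)·7.
t_{51} = 50 + 50·7 = 400.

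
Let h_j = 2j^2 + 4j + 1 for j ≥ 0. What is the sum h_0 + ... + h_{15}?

Over j = 0..15: Σj = 120, Σj² = 1240.
Total = (2)·1240 + (4)·120 + (1)·16 = 2976.

2976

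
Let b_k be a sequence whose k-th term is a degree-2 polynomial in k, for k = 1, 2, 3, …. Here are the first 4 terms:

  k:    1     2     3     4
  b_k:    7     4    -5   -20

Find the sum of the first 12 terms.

-1434

1st diffs: -3, -9, -15.
2nd diffs: -6, -6 (constant).
Newton forward-difference form: b_k = 7 + (-3)·C(k-1,1) + (-6)·C(k-1,2).
Continuing: …, -41, -68, -101, -140, …, b_{12} = -356.
Summing k = 1..12 (12 terms) gives -1434.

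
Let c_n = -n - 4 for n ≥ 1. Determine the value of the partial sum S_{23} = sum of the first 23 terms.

-368

Over n = 1..23: Σn = 276.
Total = (-1)·276 + (-4)·23 = -368.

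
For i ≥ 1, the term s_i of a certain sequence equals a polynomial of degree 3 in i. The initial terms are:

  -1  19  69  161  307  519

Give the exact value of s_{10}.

1st diffs: 20, 50, 92, 146, 212.
2nd diffs: 30, 42, 54, 66.
3rd diffs: 12, 12, 12 (constant).
Newton forward-difference form: s_i = -1 + 20·C(i-1,1) + 30·C(i-1,2) + 12·C(i-1,3).
At i = 10: i-1 = 9, so s_{10} = -1 + 180 + 1080 + 1008 = 2267.

2267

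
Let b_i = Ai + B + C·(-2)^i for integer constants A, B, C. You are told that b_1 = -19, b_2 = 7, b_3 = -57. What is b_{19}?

Write the equations: A + B - 2C = -19; 2A + B + 4C = 7; 3A + B - 8C = -57.
Subtracting the first from the second: A + 6C = 26.
Subtracting the second from the third: A - 12C = -64.
Solving: C = 5, A = -4, then B = -5.
Hence b_{19} = -4·19 + (-5) + 5·(-524288) = -2621521.

-2621521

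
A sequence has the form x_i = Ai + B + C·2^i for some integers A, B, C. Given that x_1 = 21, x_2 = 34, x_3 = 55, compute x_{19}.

At i = 1, 2, 3: A + B + 2C = 21; 2A + B + 4C = 34; 3A + B + 8C = 55.
Subtracting the first from the second: A + 2C = 13.
Subtracting the second from the third: A + 4C = 21.
Solving: C = 4, A = 5, then B = 8.
Therefore x_{19} = 95 + 8 + 4·524288 = 2097255.

2097255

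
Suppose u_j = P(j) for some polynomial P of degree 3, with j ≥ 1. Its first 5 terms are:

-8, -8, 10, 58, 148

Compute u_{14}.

4828

1st diffs: 0, 18, 48, 90.
2nd diffs: 18, 30, 42.
3rd diffs: 12, 12 (constant).
So u_j = 2j^3 - 3j^2 - 5j - 2.
Evaluating at j = 14 gives u_{14} = 4828.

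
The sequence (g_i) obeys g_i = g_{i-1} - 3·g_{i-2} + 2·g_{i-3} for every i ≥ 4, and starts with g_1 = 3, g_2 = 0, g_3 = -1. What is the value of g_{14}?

60

g_4 = 5;  g_5 = 8;  g_6 = -9;  …;  g_{11} = -208;  g_{12} = 39;  g_{13} = 593;  g_{14} = 60.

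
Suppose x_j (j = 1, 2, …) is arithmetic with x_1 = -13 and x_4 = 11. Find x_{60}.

459

Common difference d = (11 - (-13)) / (4 - 1) = 8.
x_j = -13 + (j - 1)·8.
x_{60} = -13 + 59·8 = 459.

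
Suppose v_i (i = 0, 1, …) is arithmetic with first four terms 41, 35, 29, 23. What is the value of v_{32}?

-151

Common difference d = -6.
v_i = 41 + (i - 0)·(-6).
v_{32} = 41 + 32·(-6) = -151.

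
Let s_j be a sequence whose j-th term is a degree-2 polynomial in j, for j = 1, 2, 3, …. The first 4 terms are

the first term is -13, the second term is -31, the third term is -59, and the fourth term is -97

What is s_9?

-437

1st diffs: -18, -28, -38.
2nd diffs: -10, -10 (constant).
Newton forward-difference form: s_j = -13 + (-18)·C(j-1,1) + (-10)·C(j-1,2).
At j = 9: j-1 = 8, so s_9 = -13 - 144 - 280 = -437.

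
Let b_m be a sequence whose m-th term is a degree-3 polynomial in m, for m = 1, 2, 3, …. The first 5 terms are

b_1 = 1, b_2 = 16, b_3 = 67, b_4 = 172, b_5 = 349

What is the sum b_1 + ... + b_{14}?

1st diffs: 15, 51, 105, 177.
2nd diffs: 36, 54, 72.
3rd diffs: 18, 18 (constant).
Newton forward-difference form: b_m = 1 + 15·C(m-1,1) + 36·C(m-1,2) + 18·C(m-1,3).
Continuing: …, 616, 991, 1492, 2137, …, b_{14} = 8152.
Summing m = 1..14 (14 terms) gives 32501.

32501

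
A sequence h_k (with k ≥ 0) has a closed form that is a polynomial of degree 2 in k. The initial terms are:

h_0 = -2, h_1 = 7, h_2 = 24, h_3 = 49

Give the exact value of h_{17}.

1239

1st diffs: 9, 17, 25.
2nd diffs: 8, 8 (constant).
Newton forward-difference form: h_k = -2 + 9·C(k,1) + 8·C(k,2).
At k = 17: k = 17, so h_{17} = -2 + 153 + 1088 = 1239.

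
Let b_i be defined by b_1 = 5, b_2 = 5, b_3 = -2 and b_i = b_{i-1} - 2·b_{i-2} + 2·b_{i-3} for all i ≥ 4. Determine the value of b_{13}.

152

Step forward from the initial values:
b_4 = -2  b_5 = 12  b_6 = 12  b_7 = -16  b_8 = -16  b_9 = 40  b_{10} = 40  b_{11} = -72  b_{12} = -72  b_{13} = 152.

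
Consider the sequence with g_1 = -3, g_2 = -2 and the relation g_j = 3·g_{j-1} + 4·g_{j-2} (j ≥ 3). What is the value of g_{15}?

-268435458

Compute successive terms:
g_3 = -18;  g_4 = -62;  g_5 = -258;  …;  g_{12} = -4194302;  g_{13} = -16777218;  g_{14} = -67108862;  g_{15} = -268435458.
(Characteristic roots are 4 and -1.)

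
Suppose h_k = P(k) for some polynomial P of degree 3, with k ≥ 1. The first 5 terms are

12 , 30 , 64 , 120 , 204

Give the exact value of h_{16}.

4692

1st diffs: 18, 34, 56, 84.
2nd diffs: 16, 22, 28.
3rd diffs: 6, 6 (constant).
Newton forward-difference form: h_k = 12 + 18·C(k-1,1) + 16·C(k-1,2) + 6·C(k-1,3).
At k = 16: k-1 = 15, so h_{16} = 12 + 270 + 1680 + 2730 = 4692.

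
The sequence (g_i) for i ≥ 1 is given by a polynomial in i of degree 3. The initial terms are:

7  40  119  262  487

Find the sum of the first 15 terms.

49070

1st diffs: 33, 79, 143, 225.
2nd diffs: 46, 64, 82.
3rd diffs: 18, 18 (constant).
Newton forward-difference form: g_i = 7 + 33·C(i-1,1) + 46·C(i-1,2) + 18·C(i-1,3).
Continuing: …, 812, 1255, 1834, 2567, …, g_{15} = 11207.
Summing i = 1..15 (15 terms) gives 49070.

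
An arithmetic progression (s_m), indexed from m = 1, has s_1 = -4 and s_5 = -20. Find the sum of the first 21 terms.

Common difference d = (-20 - (-4)) / (5 - 1) = -4.
s_m = -4 + (m - 1)·(-4).
s_{21} = -84; S = 21·(-4 + (-84))/2 = -924.

-924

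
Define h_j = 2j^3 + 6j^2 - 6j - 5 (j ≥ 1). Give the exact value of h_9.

h_9 = 2·9^3 + 6·9^2 - 6·9 - 5 = 1885.

1885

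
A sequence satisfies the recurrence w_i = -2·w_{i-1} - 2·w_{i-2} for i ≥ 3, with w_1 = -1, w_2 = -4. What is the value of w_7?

-40

Iterate the recurrence:
w_3 = 10  w_4 = -12  w_5 = 4  w_6 = 16  w_7 = -40.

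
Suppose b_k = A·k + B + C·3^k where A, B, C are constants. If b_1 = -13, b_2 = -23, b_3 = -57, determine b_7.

At k = 1, 2, 3: A + B + 3C = -13; 2A + B + 9C = -23; 3A + B + 27C = -57.
Subtracting the first from the second: A + 6C = -10.
Subtracting the second from the third: A + 18C = -34.
Solving: C = -2, A = 2, then B = -9.
Therefore b_7 = 14 + (-9) + (-2)·2187 = -4369.

-4369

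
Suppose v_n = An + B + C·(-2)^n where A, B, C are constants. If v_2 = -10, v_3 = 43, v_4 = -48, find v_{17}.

524369

Write the equations: 2A + B + 4C = -10; 3A + B - 8C = 43; 4A + B + 16C = -48.
Subtracting the first from the second: A - 12C = 53.
Subtracting the second from the third: A + 24C = -91.
Solving: C = -4, A = 5, then B = -4.
Therefore v_{17} = 85 + (-4) + (-4)·(-131072) = 524369.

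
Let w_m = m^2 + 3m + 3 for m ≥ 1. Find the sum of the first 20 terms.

3560

Over m = 1..20: Σm = 210, Σm² = 2870.
Total = (1)·2870 + (3)·210 + (3)·20 = 3560.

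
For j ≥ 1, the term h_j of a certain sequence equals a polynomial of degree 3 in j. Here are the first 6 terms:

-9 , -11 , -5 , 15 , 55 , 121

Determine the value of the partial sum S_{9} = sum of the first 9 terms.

1st diffs: -2, 6, 20, 40, 66.
2nd diffs: 8, 14, 20, 26.
3rd diffs: 6, 6, 6 (constant).
So h_j = j^3 - 2j^2 - 3j - 5.
Continuing: 219, 355, 535.
Summing j = 1..9 (9 terms) gives 1275.

1275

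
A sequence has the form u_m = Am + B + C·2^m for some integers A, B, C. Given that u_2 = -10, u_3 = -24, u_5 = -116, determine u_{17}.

Plug in m = 2, 3, 5: 2A + B + 4C = -10; 3A + B + 8C = -24; 5A + B + 32C = -116.
Subtracting the first from the second: A + 4C = -14.
Subtracting the second from the third: 2A + 24C = -92.
Solving: C = -4, A = 2, then B = 2.
So u_m = 2·m + 2 + (-4)·2^m; at m=17 this is -524252.

-524252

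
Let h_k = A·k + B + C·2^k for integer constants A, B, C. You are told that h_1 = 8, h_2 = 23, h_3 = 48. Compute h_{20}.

The three given values yield: A + B + 2C = 8; 2A + B + 4C = 23; 3A + B + 8C = 48.
Subtracting the first from the second: A + 2C = 15.
Subtracting the second from the third: A + 4C = 25.
Solving: C = 5, A = 5, then B = -7.
Hence h_{20} = 5·20 + (-7) + 5·1048576 = 5242973.

5242973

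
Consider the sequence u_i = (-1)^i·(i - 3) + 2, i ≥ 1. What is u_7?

-2

(-1)^7 = -1; i - 3 at i=7 is 4; so u_7 = -2.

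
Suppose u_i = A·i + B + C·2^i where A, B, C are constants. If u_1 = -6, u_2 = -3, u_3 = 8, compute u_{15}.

130988

At i = 1, 2, 3: A + B + 2C = -6; 2A + B + 4C = -3; 3A + B + 8C = 8.
Subtracting the first from the second: A + 2C = 3.
Subtracting the second from the third: A + 4C = 11.
Solving: C = 4, A = -5, then B = -9.
So u_i = -5·i + (-9) + 4·2^i; at i=15 this is 130988.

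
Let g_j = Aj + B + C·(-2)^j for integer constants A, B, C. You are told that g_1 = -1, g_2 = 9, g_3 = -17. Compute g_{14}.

The three given values yield: A + B - 2C = -1; 2A + B + 4C = 9; 3A + B - 8C = -17.
Subtracting the first from the second: A + 6C = 10.
Subtracting the second from the third: A - 12C = -26.
Solving: C = 2, A = -2, then B = 5.
Hence g_{14} = -2·14 + 5 + 2·16384 = 32745.

32745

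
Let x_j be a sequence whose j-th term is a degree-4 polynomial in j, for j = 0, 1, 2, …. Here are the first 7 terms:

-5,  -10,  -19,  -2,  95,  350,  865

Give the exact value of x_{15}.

45910

1st diffs: -5, -9, 17, 97, 255, 515.
2nd diffs: -4, 26, 80, 158, 260.
3rd diffs: 30, 54, 78, 102.
4th diffs: 24, 24, 24 (constant).
So x_j = j^4 - j^3 - 6j^2 + j - 5.
Evaluating at j = 15 gives x_{15} = 45910.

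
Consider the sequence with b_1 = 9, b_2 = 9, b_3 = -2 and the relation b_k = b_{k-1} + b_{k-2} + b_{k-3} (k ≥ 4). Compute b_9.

249

Compute successive terms:
b_4 = 16, b_5 = 23, b_6 = 37, b_7 = 76, b_8 = 136, b_9 = 249.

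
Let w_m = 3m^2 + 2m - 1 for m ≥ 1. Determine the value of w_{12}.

455

w_{12} = 3·12^2 + 2·12 - 1 = 455.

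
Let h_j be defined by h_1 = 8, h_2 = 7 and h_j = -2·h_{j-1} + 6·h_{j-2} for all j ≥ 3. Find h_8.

Applying the relation repeatedly:
h_3 = 34, h_4 = -26, h_5 = 256, h_6 = -668, h_7 = 2872, h_8 = -9752.

-9752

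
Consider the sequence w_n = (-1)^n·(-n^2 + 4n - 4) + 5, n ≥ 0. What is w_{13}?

126

(-1)^13 = -1; -n^2 + 4n - 4 at n=13 is -121; so w_{13} = 126.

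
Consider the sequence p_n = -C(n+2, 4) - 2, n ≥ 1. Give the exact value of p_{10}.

-497

C(12, 4) = 495, so p_{10} = -497.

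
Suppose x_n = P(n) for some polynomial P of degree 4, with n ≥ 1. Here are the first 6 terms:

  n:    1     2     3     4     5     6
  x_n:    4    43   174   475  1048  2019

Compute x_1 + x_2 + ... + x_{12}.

1st diffs: 39, 131, 301, 573, 971.
2nd diffs: 92, 170, 272, 398.
3rd diffs: 78, 102, 126.
4th diffs: 24, 24 (constant).
Newton forward-difference form: x_n = 4 + 39·C(n-1,1) + 92·C(n-1,2) + 78·C(n-1,3) + 24·C(n-1,4).
Continuing: …, 3538, 5779, 8940, 13243, …, x_{12} = 26283.
Summing n = 1..12 (12 terms) gives 80480.

80480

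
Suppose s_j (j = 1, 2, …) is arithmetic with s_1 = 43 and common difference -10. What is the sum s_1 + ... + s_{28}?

s_j = 43 + (j - 1)·(-10).
s_{28} = -227; S = 28·(43 + (-227))/2 = -2576.

-2576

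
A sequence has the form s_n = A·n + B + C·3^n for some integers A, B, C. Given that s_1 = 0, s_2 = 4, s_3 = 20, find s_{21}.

Write the equations: A + B + 3C = 0; 2A + B + 9C = 4; 3A + B + 27C = 20.
Subtracting the first from the second: A + 6C = 4.
Subtracting the second from the third: A + 18C = 16.
Solving: C = 1, A = -2, then B = -1.
So s_n = -2·n + (-1) + 1·3^n; at n=21 this is 10460353160.

10460353160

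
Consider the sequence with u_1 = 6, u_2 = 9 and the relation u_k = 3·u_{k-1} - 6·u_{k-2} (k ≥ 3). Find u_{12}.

Applying the relation repeatedly:
u_3 = -9;  u_4 = -81;  u_5 = -189;  u_6 = -81;  u_7 = 891;  u_8 = 3159;  u_9 = 4131;  u_{10} = -6561;  u_{11} = -44469;  u_{12} = -94041.

-94041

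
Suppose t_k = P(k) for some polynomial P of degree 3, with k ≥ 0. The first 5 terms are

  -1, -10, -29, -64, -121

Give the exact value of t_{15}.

-3916

1st diffs: -9, -19, -35, -57.
2nd diffs: -10, -16, -22.
3rd diffs: -6, -6 (constant).
So t_k = -k^3 - 2k^2 - 6k - 1.
Evaluating at k = 15 gives t_{15} = -3916.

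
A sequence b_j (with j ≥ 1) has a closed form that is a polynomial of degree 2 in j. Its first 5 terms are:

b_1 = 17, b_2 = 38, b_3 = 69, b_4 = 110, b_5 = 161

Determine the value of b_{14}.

1070

1st diffs: 21, 31, 41, 51.
2nd diffs: 10, 10, 10 (constant).
So b_j = 5j^2 + 6j + 6.
Evaluating at j = 14 gives b_{14} = 1070.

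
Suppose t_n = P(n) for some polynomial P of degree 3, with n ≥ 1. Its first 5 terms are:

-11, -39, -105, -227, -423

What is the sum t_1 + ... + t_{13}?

-26065

1st diffs: -28, -66, -122, -196.
2nd diffs: -38, -56, -74.
3rd diffs: -18, -18 (constant).
So t_n = -3n^3 - n^2 - 4n - 3.
Continuing: …, -711, -1109, -1635, -2307, …, t_{13} = -6815.
Summing n = 1..13 (13 terms) gives -26065.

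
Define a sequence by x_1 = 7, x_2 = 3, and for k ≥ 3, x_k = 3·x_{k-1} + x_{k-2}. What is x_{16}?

Iterate the recurrence:
x_3 = 16;  x_4 = 51;  x_5 = 169;  …;  x_{13} = 2392207;  x_{14} = 7900923;  x_{15} = 26094976;  x_{16} = 86185851.

86185851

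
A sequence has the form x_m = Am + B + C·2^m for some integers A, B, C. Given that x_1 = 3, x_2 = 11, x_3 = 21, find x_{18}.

The three given values yield: A + B + 2C = 3; 2A + B + 4C = 11; 3A + B + 8C = 21.
Subtracting the first from the second: A + 2C = 8.
Subtracting the second from the third: A + 4C = 10.
Solving: C = 1, A = 6, then B = -5.
Hence x_{18} = 6·18 + (-5) + 1·262144 = 262247.

262247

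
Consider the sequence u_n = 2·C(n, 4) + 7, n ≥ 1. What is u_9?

259

C(9, 4) = 126, so u_9 = 259.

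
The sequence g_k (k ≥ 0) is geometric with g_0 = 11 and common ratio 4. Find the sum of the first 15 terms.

g_k = 11·4^(k-0).
S = 11·(4^15 - 1)/(4 - 1) = 11·(1073741824 - 1)/(3) = 3937053351.

3937053351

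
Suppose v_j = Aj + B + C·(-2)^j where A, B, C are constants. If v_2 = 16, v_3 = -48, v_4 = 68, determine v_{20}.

5242804

The three given values yield: 2A + B + 4C = 16; 3A + B - 8C = -48; 4A + B + 16C = 68.
Subtracting the first from the second: A - 12C = -64.
Subtracting the second from the third: A + 24C = 116.
Solving: C = 5, A = -4, then B = 4.
Therefore v_{20} = -80 + 4 + 5·1048576 = 5242804.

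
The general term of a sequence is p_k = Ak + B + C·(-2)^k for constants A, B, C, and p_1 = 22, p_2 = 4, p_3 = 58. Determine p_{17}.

At k = 1, 2, 3: A + B - 2C = 22; 2A + B + 4C = 4; 3A + B - 8C = 58.
Subtracting the first from the second: A + 6C = -18.
Subtracting the second from the third: A - 12C = 54.
Solving: C = -4, A = 6, then B = 8.
Therefore p_{17} = 102 + 8 + (-4)·(-131072) = 524398.

524398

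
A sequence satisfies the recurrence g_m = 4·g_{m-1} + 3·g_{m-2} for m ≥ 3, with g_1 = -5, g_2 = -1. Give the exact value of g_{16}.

-8099776591

g_3 = -19;  g_4 = -79;  g_5 = -373;  …;  g_{13} = -80780245;  g_{14} = -375284929;  g_{15} = -1743480451;  g_{16} = -8099776591.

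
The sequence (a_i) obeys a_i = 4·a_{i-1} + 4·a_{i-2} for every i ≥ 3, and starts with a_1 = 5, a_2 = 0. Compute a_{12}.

Iterate the recurrence:
a_3 = 20  a_4 = 80  a_5 = 400  a_6 = 1920  a_7 = 9280  a_8 = 44800  a_9 = 216320  a_{10} = 1044480  a_{11} = 5043200  a_{12} = 24350720.

24350720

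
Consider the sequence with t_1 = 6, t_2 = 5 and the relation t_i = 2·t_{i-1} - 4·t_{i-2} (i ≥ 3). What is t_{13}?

24576

Step forward from the initial values:
t_3 = -14; t_4 = -48; t_5 = -40; …; t_{10} = -3072; t_{11} = -2560; t_{12} = 7168; t_{13} = 24576.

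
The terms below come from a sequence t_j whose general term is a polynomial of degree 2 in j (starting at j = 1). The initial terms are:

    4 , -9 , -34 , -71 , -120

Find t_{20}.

1st diffs: -13, -25, -37, -49.
2nd diffs: -12, -12, -12 (constant).
Newton forward-difference form: t_j = 4 + (-13)·C(j-1,1) + (-12)·C(j-1,2).
At j = 20: j-1 = 19, so t_{20} = 4 - 247 - 2052 = -2295.

-2295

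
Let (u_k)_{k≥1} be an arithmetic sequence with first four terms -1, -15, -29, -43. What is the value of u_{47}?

Common difference d = -14.
u_k = -1 + (k - 1)·(-14).
u_{47} = -1 + 46·(-14) = -645.

-645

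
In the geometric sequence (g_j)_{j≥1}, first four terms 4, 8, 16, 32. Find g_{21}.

Common ratio r = 2.
g_j = 4·2^(j-1).
g_{21} = 4·2^20 = 4194304.

4194304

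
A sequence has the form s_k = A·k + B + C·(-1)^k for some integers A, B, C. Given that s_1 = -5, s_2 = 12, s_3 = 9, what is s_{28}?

194

At k = 1, 2, 3: A + B - C = -5; 2A + B + C = 12; 3A + B - C = 9.
Subtracting the first from the second: A + 2C = 17.
Subtracting the second from the third: A - 2C = -3.
Solving: C = 5, A = 7, then B = -7.
So s_k = 7·k + (-7) + 5·(-1)^k; at k=28 this is 194.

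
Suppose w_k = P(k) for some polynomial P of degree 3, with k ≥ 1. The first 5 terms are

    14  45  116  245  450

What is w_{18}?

18221

1st diffs: 31, 71, 129, 205.
2nd diffs: 40, 58, 76.
3rd diffs: 18, 18 (constant).
Newton forward-difference form: w_k = 14 + 31·C(k-1,1) + 40·C(k-1,2) + 18·C(k-1,3).
At k = 18: k-1 = 17, so w_{18} = 14 + 527 + 5440 + 12240 = 18221.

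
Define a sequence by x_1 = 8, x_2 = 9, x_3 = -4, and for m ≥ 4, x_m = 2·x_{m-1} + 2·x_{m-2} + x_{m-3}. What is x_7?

304

x_4 = 18  x_5 = 37  x_6 = 106  x_7 = 304.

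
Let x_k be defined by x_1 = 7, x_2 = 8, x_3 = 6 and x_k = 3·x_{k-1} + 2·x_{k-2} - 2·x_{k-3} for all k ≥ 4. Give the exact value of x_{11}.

89868

Applying the relation repeatedly:
x_4 = 20;  x_5 = 56;  x_6 = 196;  x_7 = 660;  x_8 = 2260;  x_9 = 7708;  x_{10} = 26324;  x_{11} = 89868.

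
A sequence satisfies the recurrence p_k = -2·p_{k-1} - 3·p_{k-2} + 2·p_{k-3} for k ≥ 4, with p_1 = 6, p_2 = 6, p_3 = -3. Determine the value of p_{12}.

-3384

Compute successive terms:
p_4 = 0; p_5 = 21; p_6 = -48; p_7 = 33; p_8 = 120; p_9 = -435; p_{10} = 576; p_{11} = 393; p_{12} = -3384.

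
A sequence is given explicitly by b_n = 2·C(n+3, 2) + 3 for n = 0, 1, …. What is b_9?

C(12, 2) = 66, so b_9 = 135.

135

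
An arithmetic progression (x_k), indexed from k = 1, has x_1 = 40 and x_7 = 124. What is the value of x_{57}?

Common difference d = (124 - 40) / (7 - 1) = 14.
x_k = 40 + (k - 1)·14.
x_{57} = 40 + 56·14 = 824.

824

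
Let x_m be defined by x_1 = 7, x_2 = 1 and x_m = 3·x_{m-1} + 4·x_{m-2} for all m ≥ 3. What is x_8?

26209

Applying the relation repeatedly:
x_3 = 31; x_4 = 97; x_5 = 415; x_6 = 1633; x_7 = 6559; x_8 = 26209.
(Characteristic roots are 4 and -1.)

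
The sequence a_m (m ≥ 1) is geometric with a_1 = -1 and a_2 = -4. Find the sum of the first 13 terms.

-22369621

Common ratio r = 4.
a_m = (-1)·4^(m-1).
S = (-1)·(4^13 - 1)/(4 - 1) = (-1)·(67108864 - 1)/(3) = -22369621.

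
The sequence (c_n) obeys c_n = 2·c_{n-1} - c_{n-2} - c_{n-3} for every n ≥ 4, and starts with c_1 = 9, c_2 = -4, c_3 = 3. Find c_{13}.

18

Applying the relation repeatedly:
c_4 = 1;  c_5 = 3;  c_6 = 2;  c_7 = 0;  c_8 = -5;  c_9 = -12;  c_{10} = -19;  c_{11} = -21;  c_{12} = -11;  c_{13} = 18.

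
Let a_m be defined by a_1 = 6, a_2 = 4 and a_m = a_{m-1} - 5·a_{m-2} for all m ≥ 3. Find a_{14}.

Step forward from the initial values:
a_3 = -26;  a_4 = -46;  a_5 = 84;  …;  a_{11} = 12964;  a_{12} = -23206;  a_{13} = -88026;  a_{14} = 28004.

28004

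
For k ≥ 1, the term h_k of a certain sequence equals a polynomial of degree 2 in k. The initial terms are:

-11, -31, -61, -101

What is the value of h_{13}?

-911

1st diffs: -20, -30, -40.
2nd diffs: -10, -10 (constant).
Newton forward-difference form: h_k = -11 + (-20)·C(k-1,1) + (-10)·C(k-1,2).
At k = 13: k-1 = 12, so h_{13} = -11 - 240 - 660 = -911.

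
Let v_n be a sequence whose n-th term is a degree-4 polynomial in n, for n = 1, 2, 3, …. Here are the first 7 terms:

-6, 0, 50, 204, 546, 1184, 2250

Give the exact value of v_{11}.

14274

1st diffs: 6, 50, 154, 342, 638, 1066.
2nd diffs: 44, 104, 188, 296, 428.
3rd diffs: 60, 84, 108, 132.
4th diffs: 24, 24, 24 (constant).
Newton forward-difference form: v_n = -6 + 6·C(n-1,1) + 44·C(n-1,2) + 60·C(n-1,3) + 24·C(n-1,4).
At n = 11: n-1 = 10, so v_{11} = -6 + 60 + 1980 + 7200 + 5040 = 14274.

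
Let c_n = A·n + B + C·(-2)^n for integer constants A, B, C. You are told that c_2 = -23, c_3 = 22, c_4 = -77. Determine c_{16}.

-262193

Write the equations: 2A + B + 4C = -23; 3A + B - 8C = 22; 4A + B + 16C = -77.
Subtracting the first from the second: A - 12C = 45.
Subtracting the second from the third: A + 24C = -99.
Solving: C = -4, A = -3, then B = -1.
So c_n = -3·n + (-1) + (-4)·(-2)^n; at n=16 this is -262193.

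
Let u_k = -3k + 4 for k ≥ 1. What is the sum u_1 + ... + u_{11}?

-154

Over k = 1..11: Σk = 66.
Total = (-3)·66 + (4)·11 = -154.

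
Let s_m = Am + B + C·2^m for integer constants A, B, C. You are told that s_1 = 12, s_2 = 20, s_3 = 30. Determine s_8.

The three given values yield: A + B + 2C = 12; 2A + B + 4C = 20; 3A + B + 8C = 30.
Subtracting the first from the second: A + 2C = 8.
Subtracting the second from the third: A + 4C = 10.
Solving: C = 1, A = 6, then B = 4.
Hence s_8 = 6·8 + 4 + 1·256 = 308.

308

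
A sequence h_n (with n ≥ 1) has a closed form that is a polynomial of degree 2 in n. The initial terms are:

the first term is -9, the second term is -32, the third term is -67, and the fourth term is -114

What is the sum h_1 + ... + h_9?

-1917

1st diffs: -23, -35, -47.
2nd diffs: -12, -12 (constant).
Newton forward-difference form: h_n = -9 + (-23)·C(n-1,1) + (-12)·C(n-1,2).
Continuing: …, -173, -244, -327, -422, …, h_9 = -529.
Summing n = 1..9 (9 terms) gives -1917.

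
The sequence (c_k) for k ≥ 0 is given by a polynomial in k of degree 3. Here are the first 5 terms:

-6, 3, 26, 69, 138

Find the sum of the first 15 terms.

1st diffs: 9, 23, 43, 69.
2nd diffs: 14, 20, 26.
3rd diffs: 6, 6 (constant).
Newton forward-difference form: c_k = -6 + 9·C(k,1) + 14·C(k,2) + 6·C(k,3).
Continuing: …, 239, 378, 561, 794, …, c_{14} = 3578.
Summing k = 0..14 (15 terms) gives 15415.

15415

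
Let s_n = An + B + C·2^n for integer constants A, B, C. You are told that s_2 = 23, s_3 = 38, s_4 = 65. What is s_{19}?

1572926

The three given values yield: 2A + B + 4C = 23; 3A + B + 8C = 38; 4A + B + 16C = 65.
Subtracting the first from the second: A + 4C = 15.
Subtracting the second from the third: A + 8C = 27.
Solving: C = 3, A = 3, then B = 5.
Hence s_{19} = 3·19 + 5 + 3·524288 = 1572926.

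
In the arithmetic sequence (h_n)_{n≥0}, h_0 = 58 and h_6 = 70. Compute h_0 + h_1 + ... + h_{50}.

5508

Common difference d = (70 - 58) / (6 - 0) = 2.
h_n = 58 + (n - 0)·2.
h_{50} = 158; S = 51·(58 + 158)/2 = 5508.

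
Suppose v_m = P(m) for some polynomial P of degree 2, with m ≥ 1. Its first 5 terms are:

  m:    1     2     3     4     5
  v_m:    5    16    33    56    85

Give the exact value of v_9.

261

1st diffs: 11, 17, 23, 29.
2nd diffs: 6, 6, 6 (constant).
So v_m = 3m^2 + 2m.
Evaluating at m = 9 gives v_9 = 261.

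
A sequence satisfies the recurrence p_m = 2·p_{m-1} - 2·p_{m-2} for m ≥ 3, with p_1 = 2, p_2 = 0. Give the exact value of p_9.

Iterate the recurrence:
p_3 = -4  p_4 = -8  p_5 = -8  p_6 = 0  p_7 = 16  p_8 = 32  p_9 = 32.

32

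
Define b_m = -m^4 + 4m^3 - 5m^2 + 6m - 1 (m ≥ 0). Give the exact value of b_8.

-2321

b_8 = -1·8^4 + 4·8^3 - 5·8^2 + 6·8 - 1 = -2321.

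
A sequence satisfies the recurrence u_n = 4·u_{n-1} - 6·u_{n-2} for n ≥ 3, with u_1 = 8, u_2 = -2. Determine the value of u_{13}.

Compute successive terms:
u_3 = -56  u_4 = -212  u_5 = -512  …  u_{10} = 46048  u_{11} = 74368  u_{12} = 21184  u_{13} = -361472.

-361472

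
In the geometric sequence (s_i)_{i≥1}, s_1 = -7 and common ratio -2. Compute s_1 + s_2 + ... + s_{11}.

-4781

s_i = (-7)·(-2)^(i-1).
S = (-7)·((-2)^11 - 1)/(-2 - 1) = (-7)·(-2048 - 1)/(-3) = -4781.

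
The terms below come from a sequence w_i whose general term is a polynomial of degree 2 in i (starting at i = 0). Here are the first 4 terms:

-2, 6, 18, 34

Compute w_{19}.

834

1st diffs: 8, 12, 16.
2nd diffs: 4, 4 (constant).
Newton forward-difference form: w_i = -2 + 8·C(i,1) + 4·C(i,2).
At i = 19: i = 19, so w_{19} = -2 + 152 + 684 = 834.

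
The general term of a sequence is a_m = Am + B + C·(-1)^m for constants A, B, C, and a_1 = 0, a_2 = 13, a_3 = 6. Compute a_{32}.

103

Plug in m = 1, 2, 3: A + B - C = 0; 2A + B + C = 13; 3A + B - C = 6.
Subtracting the first from the second: A + 2C = 13.
Subtracting the second from the third: A - 2C = -7.
Solving: C = 5, A = 3, then B = 2.
Therefore a_{32} = 96 + 2 + 5·1 = 103.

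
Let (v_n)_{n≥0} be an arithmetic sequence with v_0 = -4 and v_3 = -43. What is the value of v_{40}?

Common difference d = (-43 - (-4)) / (3 - 0) = -13.
v_n = -4 + (n - 0)·(-13).
v_{40} = -4 + 40·(-13) = -524.

-524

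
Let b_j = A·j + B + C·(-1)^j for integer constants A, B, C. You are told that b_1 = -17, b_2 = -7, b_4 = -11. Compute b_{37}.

-89

Write the equations: A + B - C = -17; 2A + B + C = -7; 4A + B + C = -11.
Subtracting the first from the second: A + 2C = 10.
Subtracting the second from the third: 2A = -4.
Solving: C = 6, A = -2, then B = -9.
Hence b_{37} = -2·37 + (-9) + 6·(-1) = -89.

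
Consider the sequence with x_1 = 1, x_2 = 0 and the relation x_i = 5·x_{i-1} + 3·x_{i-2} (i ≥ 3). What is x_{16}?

Step forward from the initial values:
x_3 = 3  x_4 = 15  x_5 = 84  …  x_{13} = 74613729  x_{14} = 413463120  x_{15} = 2291156787  x_{16} = 12696173295.

12696173295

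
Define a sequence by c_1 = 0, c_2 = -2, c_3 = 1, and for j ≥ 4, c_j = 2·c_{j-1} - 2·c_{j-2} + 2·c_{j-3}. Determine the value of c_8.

Compute successive terms:
c_4 = 6, c_5 = 6, c_6 = 2, c_7 = 4, c_8 = 16.

16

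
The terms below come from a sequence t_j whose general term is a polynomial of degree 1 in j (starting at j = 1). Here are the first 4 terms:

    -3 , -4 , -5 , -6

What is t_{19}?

-21

1st diffs: -1, -1, -1 (constant).
So t_j = -j - 2.
Evaluating at j = 19 gives t_{19} = -21.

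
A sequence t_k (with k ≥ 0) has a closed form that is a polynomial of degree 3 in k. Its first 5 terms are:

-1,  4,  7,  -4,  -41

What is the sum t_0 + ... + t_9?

-2545

1st diffs: 5, 3, -11, -37.
2nd diffs: -2, -14, -26.
3rd diffs: -12, -12 (constant).
Newton forward-difference form: t_k = -1 + 5·C(k,1) + (-2)·C(k,2) + (-12)·C(k,3).
Continuing: …, -116, -241, -428, -689, …, t_9 = -1036.
Summing k = 0..9 (10 terms) gives -2545.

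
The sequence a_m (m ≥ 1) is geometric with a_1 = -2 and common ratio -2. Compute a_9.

a_m = (-2)·(-2)^(m-1).
a_9 = (-2)·(-2)^8 = -512.

-512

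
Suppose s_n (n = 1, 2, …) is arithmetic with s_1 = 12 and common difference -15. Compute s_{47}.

s_n = 12 + (n - 1)·(-15).
s_{47} = 12 + 46·(-15) = -678.

-678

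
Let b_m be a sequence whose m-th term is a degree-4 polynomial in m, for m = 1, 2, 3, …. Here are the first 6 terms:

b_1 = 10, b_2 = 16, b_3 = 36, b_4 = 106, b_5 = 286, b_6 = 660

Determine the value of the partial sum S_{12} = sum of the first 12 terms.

1st diffs: 6, 20, 70, 180, 374.
2nd diffs: 14, 50, 110, 194.
3rd diffs: 36, 60, 84.
4th diffs: 24, 24 (constant).
So b_m = m^4 - 4m^3 + 6m^2 + m + 6.
Continuing: …, 1336, 2446, 4146, 6616, …, b_{12} = 14706.
Summing m = 1..12 (12 terms) gives 40424.

40424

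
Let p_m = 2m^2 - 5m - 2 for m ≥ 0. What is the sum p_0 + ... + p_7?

124

Over m = 0..7: Σm = 28, Σm² = 140.
Total = (2)·140 + (-5)·28 + (-2)·8 = 124.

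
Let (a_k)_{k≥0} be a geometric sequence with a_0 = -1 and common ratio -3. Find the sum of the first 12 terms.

132860

a_k = (-1)·(-3)^(k-0).
S = (-1)·((-3)^12 - 1)/(-3 - 1) = (-1)·(531441 - 1)/(-4) = 132860.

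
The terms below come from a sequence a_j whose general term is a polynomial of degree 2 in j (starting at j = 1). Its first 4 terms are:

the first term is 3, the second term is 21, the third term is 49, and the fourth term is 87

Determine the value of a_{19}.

1857

1st diffs: 18, 28, 38.
2nd diffs: 10, 10 (constant).
So a_j = 5j^2 + 3j - 5.
Evaluating at j = 19 gives a_{19} = 1857.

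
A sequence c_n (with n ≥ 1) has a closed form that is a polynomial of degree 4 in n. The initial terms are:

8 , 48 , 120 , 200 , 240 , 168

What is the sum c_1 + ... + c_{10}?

-5368

1st diffs: 40, 72, 80, 40, -72.
2nd diffs: 32, 8, -40, -112.
3rd diffs: -24, -48, -72.
4th diffs: -24, -24 (constant).
Newton forward-difference form: c_n = 8 + 40·C(n-1,1) + 32·C(n-1,2) + (-24)·C(n-1,3) + (-24)·C(n-1,4).
Continuing: -112, -720, -1800, -3520.
Summing n = 1..10 (10 terms) gives -5368.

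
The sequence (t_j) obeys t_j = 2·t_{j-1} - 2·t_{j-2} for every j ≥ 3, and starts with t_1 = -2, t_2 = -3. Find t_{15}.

Applying the relation repeatedly:
t_3 = -2;  t_4 = 2;  t_5 = 8;  …;  t_{12} = 32;  t_{13} = 128;  t_{14} = 192;  t_{15} = 128.

128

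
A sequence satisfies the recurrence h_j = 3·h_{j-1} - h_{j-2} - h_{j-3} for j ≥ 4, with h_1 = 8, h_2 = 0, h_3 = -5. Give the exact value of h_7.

-405

Applying the relation repeatedly:
h_4 = -23, h_5 = -64, h_6 = -164, h_7 = -405.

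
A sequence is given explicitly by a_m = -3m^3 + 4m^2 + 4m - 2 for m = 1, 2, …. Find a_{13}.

a_{13} = -3·13^3 + 4·13^2 + 4·13 - 2 = -5865.

-5865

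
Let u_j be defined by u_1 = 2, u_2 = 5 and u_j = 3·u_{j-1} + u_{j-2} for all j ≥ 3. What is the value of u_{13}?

u_3 = 17  u_4 = 56  u_5 = 185  …  u_{10} = 72704  u_{11} = 240125  u_{12} = 793079  u_{13} = 2619362.

2619362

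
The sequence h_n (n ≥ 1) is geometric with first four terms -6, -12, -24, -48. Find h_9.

-1536

Common ratio r = 2.
h_n = (-6)·2^(n-1).
h_9 = (-6)·2^8 = -1536.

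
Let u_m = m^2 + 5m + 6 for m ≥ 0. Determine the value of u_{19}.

462

u_{19} = 1·19^2 + 5·19 + 6 = 462.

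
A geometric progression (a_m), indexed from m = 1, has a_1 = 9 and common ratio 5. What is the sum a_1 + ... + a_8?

878904

a_m = 9·5^(m-1).
S = 9·(5^8 - 1)/(5 - 1) = 9·(390625 - 1)/(4) = 878904.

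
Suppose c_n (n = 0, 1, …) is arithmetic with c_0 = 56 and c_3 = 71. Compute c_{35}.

231

Common difference d = (71 - 56) / (3 - 0) = 5.
c_n = 56 + (n - 0)·5.
c_{35} = 56 + 35·5 = 231.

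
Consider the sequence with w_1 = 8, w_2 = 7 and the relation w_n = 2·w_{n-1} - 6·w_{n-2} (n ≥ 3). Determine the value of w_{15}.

Iterate the recurrence:
w_3 = -34, w_4 = -110, w_5 = -16, …, w_{12} = 151072, w_{13} = 102656, w_{14} = -701120, w_{15} = -2018176.

-2018176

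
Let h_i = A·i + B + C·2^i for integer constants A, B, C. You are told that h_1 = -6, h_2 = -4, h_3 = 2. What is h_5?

46

Plug in i = 1, 2, 3: A + B + 2C = -6; 2A + B + 4C = -4; 3A + B + 8C = 2.
Subtracting the first from the second: A + 2C = 2.
Subtracting the second from the third: A + 4C = 6.
Solving: C = 2, A = -2, then B = -8.
Therefore h_5 = -10 + (-8) + 2·32 = 46.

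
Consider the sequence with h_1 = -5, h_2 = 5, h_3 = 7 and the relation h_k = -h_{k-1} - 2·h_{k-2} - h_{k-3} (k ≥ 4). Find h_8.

-43

Compute successive terms:
h_4 = -12; h_5 = -7; h_6 = 24; h_7 = 2; h_8 = -43.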